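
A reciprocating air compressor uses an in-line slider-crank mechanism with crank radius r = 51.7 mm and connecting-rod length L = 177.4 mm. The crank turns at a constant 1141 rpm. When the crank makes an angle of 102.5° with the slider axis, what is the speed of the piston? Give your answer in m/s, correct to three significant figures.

5.63

ω = 2π·1141/60 = 119.5 rad/s
For an in-line slider-crank, x = r cosθ + √(L² − r² sin²θ), so v = −rω sinθ·[1 + r cosθ/√(L² − r² sin²θ)].
With r = 0.0517 m, L = 0.1774 m, θ = 102.5°: √(L² − r² sin²θ) = 0.17007 m.
v = −0.0517·119.5·0.97630·[1 + 0.0517·-0.21644/0.17007] = -5.6341 m/s.
|v| = 5.6341 m/s.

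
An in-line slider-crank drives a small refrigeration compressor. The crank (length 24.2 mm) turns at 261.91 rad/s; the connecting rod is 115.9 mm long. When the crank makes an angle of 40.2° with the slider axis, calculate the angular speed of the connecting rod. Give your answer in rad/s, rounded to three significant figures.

ω = 261.9 rad/s
The rod makes angle φ with the slider axis where L sinφ = r sinθ; differentiating, L cosφ·φ̇ = r ω cosθ.
L cosφ = √(L² − r² sin²θ) = 0.11484 m.
|ω_rod| = r ω |cosθ| / √(L² − r² sin²θ) = 0.0242·261.9·0.76380/0.11484 = 42.154 rad/s.

42.2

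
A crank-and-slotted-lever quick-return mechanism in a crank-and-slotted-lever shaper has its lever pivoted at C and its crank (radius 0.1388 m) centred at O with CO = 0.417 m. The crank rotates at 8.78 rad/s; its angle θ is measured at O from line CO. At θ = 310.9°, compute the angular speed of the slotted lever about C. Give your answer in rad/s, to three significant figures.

ω = 8.78 rad/s
Crank pin A relative to C: A = (d + r cosθ, r sinθ); lever angle φ = atan2(r sinθ, d + r cosθ).
Differentiating tanφ: φ̇ = rω(d cosθ + r)/(d² + r² + 2dr cosθ).
d² + r² + 2dr cosθ = |CA|² = 0.268947 m²;  d cosθ + r = +0.41183 m.
|ω_lever| = |0.1388·8.78·+0.41183| / 0.268947 = 1.8661 rad/s.

1.87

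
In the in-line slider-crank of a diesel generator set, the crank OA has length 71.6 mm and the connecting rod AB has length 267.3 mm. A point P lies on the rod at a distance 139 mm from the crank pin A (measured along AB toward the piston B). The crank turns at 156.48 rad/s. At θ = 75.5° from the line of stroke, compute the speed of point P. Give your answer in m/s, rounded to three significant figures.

ω = 156.5 rad/s.  Crank-pin speed |V_A| = rω = 11.204 m/s, perpendicular to OA.
Rod angle: sinφ = −(r/L) sinθ ⇒ φ = -15.030°; ω_rod = −rω cosθ/√(L²−r²sin²θ) = -10.867 rad/s.
V_P = V_A + ω_rod × AP, with AP = 0.139 m along the rod.
Components: V_Px = −rω sinθ − a·ω_rod·sinφ = -11.239 m/s;  V_Py = rω cosθ + a·ω_rod·cosφ = +1.3465 m/s.
|V_P| = √(V_Px² + V_Py²) = 11.319 m/s.

11.3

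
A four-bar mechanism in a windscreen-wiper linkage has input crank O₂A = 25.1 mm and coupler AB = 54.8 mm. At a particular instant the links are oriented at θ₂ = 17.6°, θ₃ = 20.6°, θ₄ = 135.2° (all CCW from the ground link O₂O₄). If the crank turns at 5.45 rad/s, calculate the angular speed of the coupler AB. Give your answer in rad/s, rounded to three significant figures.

2.43

ω₂ = 5.45 rad/s
Differentiating the loop-closure r₂e^{iθ₂}+r₃e^{iθ₃}=r₁+r₄e^{iθ₄} gives r₂ω₂e^{iθ₂}+r₃ω₃e^{iθ₃}=r₄ω₄e^{iθ₄}.
Eliminating the other unknown: ω₃ = r₂ω₂ sin(θ₄−θ₂) / [r₃ sin(θ₃−θ₄)].
Numerator sine = +0.88620; denominator sine = -0.90924.
Result = 0.0251·5.45·(+0.88620) / (0.0548·(-0.90924)) = -2.433 rad/s; magnitude 2.433 rad/s.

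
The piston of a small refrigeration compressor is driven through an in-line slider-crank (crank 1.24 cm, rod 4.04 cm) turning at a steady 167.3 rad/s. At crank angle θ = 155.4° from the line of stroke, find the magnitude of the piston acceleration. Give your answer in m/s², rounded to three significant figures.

ω = 167.3 rad/s
x(θ) = r cosθ + √(L² − r² sin²θ); with ω constant, a = ω²·d²x/dθ².
d²x/dθ² = −r cosθ − r²(cos2θ)/√u − r⁴ sin²2θ/(4u^{3/2}),  u = L² − r² sin²θ = 0.00160551 m².
Substituting r = 0.0124 m, L = 0.0404 m, θ = 155.4°: d²x/dθ² = +0.0087144 m.
a = ω²·d²x/dθ² = (167.3)²·(+0.0087144) = +243.91 m/s²;  |a| = 243.91 m/s².

244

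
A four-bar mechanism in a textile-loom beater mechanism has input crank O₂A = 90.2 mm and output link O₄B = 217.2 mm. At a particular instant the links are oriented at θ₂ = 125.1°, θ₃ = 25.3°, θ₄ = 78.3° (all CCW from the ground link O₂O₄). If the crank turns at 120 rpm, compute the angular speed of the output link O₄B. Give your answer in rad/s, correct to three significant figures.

ω₂ = 12.57 rad/s (from 120 rpm).
Differentiating the loop-closure r₂e^{iθ₂}+r₃e^{iθ₃}=r₁+r₄e^{iθ₄} gives r₂ω₂e^{iθ₂}+r₃ω₃e^{iθ₃}=r₄ω₄e^{iθ₄}.
Eliminating the other unknown: ω₄ = r₂ω₂ sin(θ₂−θ₃) / [r₄ sin(θ₄−θ₃)].
Numerator sine = +0.98541; denominator sine = +0.79864.
Result = 0.0902·12.57·(+0.98541) / (0.2172·(+0.79864)) = +6.4391 rad/s; magnitude 6.4391 rad/s.

6.44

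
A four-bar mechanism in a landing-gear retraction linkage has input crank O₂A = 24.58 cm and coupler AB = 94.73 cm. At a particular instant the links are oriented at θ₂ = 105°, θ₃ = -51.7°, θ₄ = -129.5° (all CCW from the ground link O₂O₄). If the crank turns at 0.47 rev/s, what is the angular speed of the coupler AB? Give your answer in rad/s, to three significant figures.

ω₂ = 2.953 rad/s (from 0.47 rev/s).
Differentiating the loop-closure r₂e^{iθ₂}+r₃e^{iθ₃}=r₁+r₄e^{iθ₄} gives r₂ω₂e^{iθ₂}+r₃ω₃e^{iθ₃}=r₄ω₄e^{iθ₄}.
Eliminating the other unknown: ω₃ = r₂ω₂ sin(θ₄−θ₂) / [r₃ sin(θ₃−θ₄)].
Numerator sine = +0.81412; denominator sine = +0.97742.
Result = 0.2458·2.953·(+0.81412) / (0.9473·(+0.97742)) = +0.63823 rad/s; magnitude 0.63823 rad/s.

0.638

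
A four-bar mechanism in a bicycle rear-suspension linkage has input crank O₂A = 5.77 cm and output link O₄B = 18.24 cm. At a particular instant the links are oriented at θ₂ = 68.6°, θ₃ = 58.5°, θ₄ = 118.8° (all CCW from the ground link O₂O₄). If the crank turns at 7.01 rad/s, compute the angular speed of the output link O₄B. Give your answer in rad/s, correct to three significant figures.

0.448

ω₂ = 7.01 rad/s
Differentiating the loop-closure r₂e^{iθ₂}+r₃e^{iθ₃}=r₁+r₄e^{iθ₄} gives r₂ω₂e^{iθ₂}+r₃ω₃e^{iθ₃}=r₄ω₄e^{iθ₄}.
Eliminating the other unknown: ω₄ = r₂ω₂ sin(θ₂−θ₃) / [r₄ sin(θ₄−θ₃)].
Numerator sine = +0.17537; denominator sine = +0.86863.
Result = 0.0577·7.01·(+0.17537) / (0.1824·(+0.86863)) = +0.44769 rad/s; magnitude 0.44769 rad/s.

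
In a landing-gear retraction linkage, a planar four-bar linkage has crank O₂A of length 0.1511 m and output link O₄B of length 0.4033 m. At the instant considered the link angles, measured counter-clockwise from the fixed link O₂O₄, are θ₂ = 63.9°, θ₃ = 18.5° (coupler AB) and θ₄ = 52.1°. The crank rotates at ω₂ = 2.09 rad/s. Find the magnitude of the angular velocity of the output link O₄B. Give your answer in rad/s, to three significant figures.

1.01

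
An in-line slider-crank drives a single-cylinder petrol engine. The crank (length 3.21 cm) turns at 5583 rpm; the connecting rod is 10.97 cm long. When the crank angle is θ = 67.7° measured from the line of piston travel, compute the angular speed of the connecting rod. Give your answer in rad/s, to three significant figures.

67.4

ω = 584.7 rad/s (converted from 5583 rpm).
The rod makes angle φ with the slider axis where L sinφ = r sinθ; differentiating, L cosφ·φ̇ = r ω cosθ.
L cosφ = √(L² − r² sin²θ) = 0.1056 m.
|ω_rod| = r ω |cosθ| / √(L² − r² sin²θ) = 0.0321·584.7·0.37946/0.1056 = 67.435 rad/s.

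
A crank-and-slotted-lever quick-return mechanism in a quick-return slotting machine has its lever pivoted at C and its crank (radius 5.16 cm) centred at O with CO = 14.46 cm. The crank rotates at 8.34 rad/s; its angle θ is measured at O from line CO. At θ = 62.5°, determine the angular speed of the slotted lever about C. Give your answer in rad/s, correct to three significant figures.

ω = 8.34 rad/s
Crank pin A relative to C: A = (d + r cosθ, r sinθ); lever angle φ = atan2(r sinθ, d + r cosθ).
Differentiating tanφ: φ̇ = rω(d cosθ + r)/(d² + r² + 2dr cosθ).
d² + r² + 2dr cosθ = |CA|² = 0.0304623 m²;  d cosθ + r = +0.11837 m.
|ω_lever| = |0.0516·8.34·+0.11837| / 0.0304623 = 1.6722 rad/s.

1.67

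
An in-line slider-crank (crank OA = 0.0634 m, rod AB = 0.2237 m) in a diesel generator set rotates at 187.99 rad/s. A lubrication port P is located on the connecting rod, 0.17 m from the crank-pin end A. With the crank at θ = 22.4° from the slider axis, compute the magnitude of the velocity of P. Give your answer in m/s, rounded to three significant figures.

6.06

ω = 188 rad/s.  Crank-pin speed |V_A| = rω = 11.919 m/s, perpendicular to OA.
Rod angle: sinφ = −(r/L) sinθ ⇒ φ = -6.200°; ω_rod = −rω cosθ/√(L²−r²sin²θ) = -49.549 rad/s.
V_P = V_A + ω_rod × AP, with AP = 0.17 m along the rod.
Components: V_Px = −rω sinθ − a·ω_rod·sinφ = -5.4515 m/s;  V_Py = rω cosθ + a·ω_rod·cosφ = +2.6452 m/s.
|V_P| = √(V_Px² + V_Py²) = 6.0594 m/s.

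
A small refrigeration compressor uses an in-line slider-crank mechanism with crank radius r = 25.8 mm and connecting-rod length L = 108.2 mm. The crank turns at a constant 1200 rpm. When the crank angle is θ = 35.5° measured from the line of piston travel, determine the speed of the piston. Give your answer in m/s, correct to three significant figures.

2.25

ω = 2π·1200/60 = 125.7 rad/s
For an in-line slider-crank, x = r cosθ + √(L² − r² sin²θ), so v = −rω sinθ·[1 + r cosθ/√(L² − r² sin²θ)].
With r = 0.0258 m, L = 0.1082 m, θ = 35.5°: √(L² − r² sin²θ) = 0.10716 m.
v = −0.0258·125.7·0.58070·[1 + 0.0258·0.81412/0.10716] = -2.2517 m/s.
|v| = 2.2517 m/s.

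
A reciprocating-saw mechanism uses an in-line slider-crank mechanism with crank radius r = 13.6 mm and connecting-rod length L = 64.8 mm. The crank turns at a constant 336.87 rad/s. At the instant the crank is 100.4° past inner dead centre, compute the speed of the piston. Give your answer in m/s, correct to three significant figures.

ω = 336.9 rad/s
For an in-line slider-crank, x = r cosθ + √(L² − r² sin²θ), so v = −rω sinθ·[1 + r cosθ/√(L² − r² sin²θ)].
With r = 0.0136 m, L = 0.0648 m, θ = 100.4°: √(L² − r² sin²θ) = 0.063404 m.
v = −0.0136·336.9·0.98357·[1 + 0.0136·-0.18052/0.063404] = -4.3317 m/s.
|v| = 4.3317 m/s.

4.33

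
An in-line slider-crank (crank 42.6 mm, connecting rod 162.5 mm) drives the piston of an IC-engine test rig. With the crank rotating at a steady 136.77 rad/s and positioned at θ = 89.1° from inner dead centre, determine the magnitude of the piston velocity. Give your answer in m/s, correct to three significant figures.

ω = 136.8 rad/s
For an in-line slider-crank, x = r cosθ + √(L² − r² sin²θ), so v = −rω sinθ·[1 + r cosθ/√(L² − r² sin²θ)].
With r = 0.0426 m, L = 0.1625 m, θ = 89.1°: √(L² − r² sin²θ) = 0.15682 m.
v = −0.0426·136.8·0.99988·[1 + 0.0426·0.01571/0.15682] = -5.8505 m/s.
|v| = 5.8505 m/s.

5.85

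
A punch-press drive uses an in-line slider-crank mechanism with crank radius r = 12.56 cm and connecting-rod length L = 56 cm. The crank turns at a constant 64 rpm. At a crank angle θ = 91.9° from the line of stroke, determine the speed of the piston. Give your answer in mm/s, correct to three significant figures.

ω = 2π·64/60 = 6.702 rad/s
For an in-line slider-crank, x = r cosθ + √(L² − r² sin²θ), so v = −rω sinθ·[1 + r cosθ/√(L² − r² sin²θ)].
With r = 0.1256 m, L = 0.56 m, θ = 91.9°: √(L² − r² sin²θ) = 0.54575 m.
v = −0.1256·6.702·0.99945·[1 + 0.1256·-0.03316/0.54575] = -0.8349 m/s.
|v| = 0.8349 m/s = 834.9 mm/s.

835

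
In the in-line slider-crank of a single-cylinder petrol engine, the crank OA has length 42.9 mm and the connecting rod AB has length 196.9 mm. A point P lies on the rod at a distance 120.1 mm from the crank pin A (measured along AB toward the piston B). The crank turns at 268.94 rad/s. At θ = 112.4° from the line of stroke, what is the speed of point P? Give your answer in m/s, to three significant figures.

ω = 268.9 rad/s.  Crank-pin speed |V_A| = rω = 11.538 m/s, perpendicular to OA.
Rod angle: sinφ = −(r/L) sinθ ⇒ φ = -11.621°; ω_rod = −rω cosθ/√(L²−r²sin²θ) = +22.796 rad/s.
V_P = V_A + ω_rod × AP, with AP = 0.1201 m along the rod.
Components: V_Px = −rω sinθ − a·ω_rod·sinφ = -10.115 m/s;  V_Py = rω cosθ + a·ω_rod·cosφ = -1.7149 m/s.
|V_P| = √(V_Px² + V_Py²) = 10.26 m/s.

10.3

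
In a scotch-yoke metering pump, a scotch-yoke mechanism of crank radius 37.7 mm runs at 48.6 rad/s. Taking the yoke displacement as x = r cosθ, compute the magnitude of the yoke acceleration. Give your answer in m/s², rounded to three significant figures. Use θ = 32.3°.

ω = 48.6 rad/s
x = r cosθ ⇒ ẍ = −rω² cosθ (ω constant).
|a| = rω²|cosθ| = 0.0377·(48.6)²·|cos 32.3°| = 75.267 m/s².

75.3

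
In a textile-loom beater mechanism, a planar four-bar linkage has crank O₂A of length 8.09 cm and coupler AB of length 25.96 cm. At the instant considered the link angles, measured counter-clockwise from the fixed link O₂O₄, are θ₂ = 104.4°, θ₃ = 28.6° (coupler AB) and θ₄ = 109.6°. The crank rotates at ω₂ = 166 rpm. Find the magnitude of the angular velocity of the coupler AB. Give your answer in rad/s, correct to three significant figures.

ω₂ = 17.38 rad/s (from 166 rpm).
Differentiating the loop-closure r₂e^{iθ₂}+r₃e^{iθ₃}=r₁+r₄e^{iθ₄} gives r₂ω₂e^{iθ₂}+r₃ω₃e^{iθ₃}=r₄ω₄e^{iθ₄}.
Eliminating the other unknown: ω₃ = r₂ω₂ sin(θ₄−θ₂) / [r₃ sin(θ₃−θ₄)].
Numerator sine = +0.09063; denominator sine = -0.98769.
Result = 0.0809·17.38·(+0.09063) / (0.2596·(-0.98769)) = -0.4971 rad/s; magnitude 0.4971 rad/s.

0.497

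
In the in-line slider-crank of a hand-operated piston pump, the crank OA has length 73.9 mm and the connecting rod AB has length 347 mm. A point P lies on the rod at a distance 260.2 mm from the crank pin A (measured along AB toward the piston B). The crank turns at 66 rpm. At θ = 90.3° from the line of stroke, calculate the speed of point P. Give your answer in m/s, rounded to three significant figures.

0.510

ω = 6.912 rad/s.  Crank-pin speed |V_A| = rω = 0.51076 m/s, perpendicular to OA.
Rod angle: sinφ = −(r/L) sinθ ⇒ φ = -12.296°; ω_rod = −rω cosθ/√(L²−r²sin²θ) = +0.0078879 rad/s.
V_P = V_A + ω_rod × AP, with AP = 0.2602 m along the rod.
Components: V_Px = −rω sinθ − a·ω_rod·sinφ = -0.51032 m/s;  V_Py = rω cosθ + a·ω_rod·cosφ = -0.00066897 m/s.
|V_P| = √(V_Px² + V_Py²) = 0.51032 m/s.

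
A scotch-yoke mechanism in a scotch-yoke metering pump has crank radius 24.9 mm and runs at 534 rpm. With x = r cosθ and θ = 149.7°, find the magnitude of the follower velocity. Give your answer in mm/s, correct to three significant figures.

703

ω = 55.92 rad/s (from 534 rpm).
x = r cosθ ⇒ ẋ = −rω sinθ.
|v| = rω|sinθ| = 0.0249·55.92·|sin 149.7°| = 0.70251 m/s = 702.51 mm/s.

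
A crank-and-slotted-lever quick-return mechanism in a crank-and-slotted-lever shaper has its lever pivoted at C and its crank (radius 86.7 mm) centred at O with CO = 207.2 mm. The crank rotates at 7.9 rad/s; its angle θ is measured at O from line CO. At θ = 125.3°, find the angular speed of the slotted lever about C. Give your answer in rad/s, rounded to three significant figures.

ω = 7.9 rad/s
Crank pin A relative to C: A = (d + r cosθ, r sinθ); lever angle φ = atan2(r sinθ, d + r cosθ).
Differentiating tanφ: φ̇ = rω(d cosθ + r)/(d² + r² + 2dr cosθ).
d² + r² + 2dr cosθ = |CA|² = 0.0296872 m²;  d cosθ + r = -0.033032 m.
|ω_lever| = |0.0867·7.9·-0.033032| / 0.0296872 = 0.7621 rad/s.

0.762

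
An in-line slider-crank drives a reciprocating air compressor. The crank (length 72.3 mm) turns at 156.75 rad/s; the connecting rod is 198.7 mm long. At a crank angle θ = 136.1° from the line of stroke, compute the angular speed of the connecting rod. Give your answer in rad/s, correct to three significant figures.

42.5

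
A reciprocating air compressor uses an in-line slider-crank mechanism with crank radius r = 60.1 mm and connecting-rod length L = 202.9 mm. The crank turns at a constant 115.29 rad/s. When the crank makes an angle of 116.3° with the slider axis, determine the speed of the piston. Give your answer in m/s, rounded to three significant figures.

5.37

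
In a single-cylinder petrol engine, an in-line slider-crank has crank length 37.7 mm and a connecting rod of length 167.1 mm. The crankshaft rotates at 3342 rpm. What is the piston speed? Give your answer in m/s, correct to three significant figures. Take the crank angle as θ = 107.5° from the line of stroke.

ω = 2π·3342/60 = 350 rad/s
For an in-line slider-crank, x = r cosθ + √(L² − r² sin²θ), so v = −rω sinθ·[1 + r cosθ/√(L² − r² sin²θ)].
With r = 0.0377 m, L = 0.1671 m, θ = 107.5°: √(L² − r² sin²θ) = 0.16319 m.
v = −0.0377·350·0.95372·[1 + 0.0377·-0.30071/0.16319] = -11.709 m/s.
|v| = 11.709 m/s.

11.7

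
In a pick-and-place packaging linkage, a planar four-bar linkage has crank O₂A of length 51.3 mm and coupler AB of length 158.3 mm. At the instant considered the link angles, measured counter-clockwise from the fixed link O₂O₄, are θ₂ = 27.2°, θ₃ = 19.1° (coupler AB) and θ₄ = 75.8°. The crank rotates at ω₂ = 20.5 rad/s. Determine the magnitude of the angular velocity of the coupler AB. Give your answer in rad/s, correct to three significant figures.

ω₂ = 20.5 rad/s
Differentiating the loop-closure r₂e^{iθ₂}+r₃e^{iθ₃}=r₁+r₄e^{iθ₄} gives r₂ω₂e^{iθ₂}+r₃ω₃e^{iθ₃}=r₄ω₄e^{iθ₄}.
Eliminating the other unknown: ω₃ = r₂ω₂ sin(θ₄−θ₂) / [r₃ sin(θ₃−θ₄)].
Numerator sine = +0.75011; denominator sine = -0.83581.
Result = 0.0513·20.5·(+0.75011) / (0.1583·(-0.83581)) = -5.9622 rad/s; magnitude 5.9622 rad/s.

5.96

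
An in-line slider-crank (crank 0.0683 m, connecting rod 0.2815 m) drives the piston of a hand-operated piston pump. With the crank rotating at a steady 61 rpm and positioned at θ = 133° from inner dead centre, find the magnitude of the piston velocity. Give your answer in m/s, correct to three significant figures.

ω = 2π·61/60 = 6.388 rad/s
For an in-line slider-crank, x = r cosθ + √(L² − r² sin²θ), so v = −rω sinθ·[1 + r cosθ/√(L² − r² sin²θ)].
With r = 0.0683 m, L = 0.2815 m, θ = 133°: √(L² − r² sin²θ) = 0.27703 m.
v = −0.0683·6.388·0.73135·[1 + 0.0683·-0.68200/0.27703] = -0.26543 m/s.
|v| = 0.26543 m/s.

0.265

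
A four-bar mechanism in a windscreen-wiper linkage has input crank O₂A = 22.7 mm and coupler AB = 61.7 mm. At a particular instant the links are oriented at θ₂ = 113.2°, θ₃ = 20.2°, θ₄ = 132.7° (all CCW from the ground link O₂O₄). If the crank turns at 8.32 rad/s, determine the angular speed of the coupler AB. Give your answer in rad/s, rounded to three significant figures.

1.11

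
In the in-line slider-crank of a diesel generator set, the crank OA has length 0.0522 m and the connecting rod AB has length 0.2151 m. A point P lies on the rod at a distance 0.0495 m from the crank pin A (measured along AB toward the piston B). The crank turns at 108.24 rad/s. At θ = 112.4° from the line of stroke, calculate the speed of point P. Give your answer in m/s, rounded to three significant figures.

ω = 108.2 rad/s.  Crank-pin speed |V_A| = rω = 5.6501 m/s, perpendicular to OA.
Rod angle: sinφ = −(r/L) sinθ ⇒ φ = -12.966°; ω_rod = −rω cosθ/√(L²−r²sin²θ) = +10.272 rad/s.
V_P = V_A + ω_rod × AP, with AP = 0.0495 m along the rod.
Components: V_Px = −rω sinθ − a·ω_rod·sinφ = -5.1097 m/s;  V_Py = rω cosθ + a·ω_rod·cosφ = -1.6576 m/s.
|V_P| = √(V_Px² + V_Py²) = 5.3719 m/s.

5.37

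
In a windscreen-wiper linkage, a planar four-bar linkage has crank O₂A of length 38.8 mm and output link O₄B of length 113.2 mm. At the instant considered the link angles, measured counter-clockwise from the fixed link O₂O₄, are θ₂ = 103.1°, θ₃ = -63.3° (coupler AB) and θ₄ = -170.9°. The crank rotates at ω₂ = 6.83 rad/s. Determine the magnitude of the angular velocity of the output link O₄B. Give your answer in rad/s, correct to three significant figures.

0.578

ω₂ = 6.83 rad/s
Differentiating the loop-closure r₂e^{iθ₂}+r₃e^{iθ₃}=r₁+r₄e^{iθ₄} gives r₂ω₂e^{iθ₂}+r₃ω₃e^{iθ₃}=r₄ω₄e^{iθ₄}.
Eliminating the other unknown: ω₄ = r₂ω₂ sin(θ₂−θ₃) / [r₄ sin(θ₄−θ₃)].
Numerator sine = +0.23514; denominator sine = -0.95319.
Result = 0.0388·6.83·(+0.23514) / (0.1132·(-0.95319)) = -0.57751 rad/s; magnitude 0.57751 rad/s.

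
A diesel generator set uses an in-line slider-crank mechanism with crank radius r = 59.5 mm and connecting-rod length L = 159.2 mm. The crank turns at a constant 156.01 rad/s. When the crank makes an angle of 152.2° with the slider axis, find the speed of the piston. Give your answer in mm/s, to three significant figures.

ω = 156 rad/s
For an in-line slider-crank, x = r cosθ + √(L² − r² sin²θ), so v = −rω sinθ·[1 + r cosθ/√(L² − r² sin²θ)].
With r = 0.0595 m, L = 0.1592 m, θ = 152.2°: √(L² − r² sin²θ) = 0.15676 m.
v = −0.0595·156·0.46639·[1 + 0.0595·-0.88458/0.15676] = -2.8757 m/s.
|v| = 2.8757 m/s = 2875.7 mm/s.

2880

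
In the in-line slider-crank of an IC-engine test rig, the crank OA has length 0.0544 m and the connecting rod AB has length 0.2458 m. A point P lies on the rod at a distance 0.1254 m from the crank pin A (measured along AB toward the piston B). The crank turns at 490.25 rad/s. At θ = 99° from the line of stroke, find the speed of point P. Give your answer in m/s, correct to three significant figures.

25.9

ω = 490.2 rad/s.  Crank-pin speed |V_A| = rω = 26.67 m/s, perpendicular to OA.
Rod angle: sinφ = −(r/L) sinθ ⇒ φ = -12.626°; ω_rod = −rω cosθ/√(L²−r²sin²θ) = +17.394 rad/s.
V_P = V_A + ω_rod × AP, with AP = 0.1254 m along the rod.
Components: V_Px = −rω sinθ − a·ω_rod·sinφ = -25.864 m/s;  V_Py = rω cosθ + a·ω_rod·cosφ = -2.0436 m/s.
|V_P| = √(V_Px² + V_Py²) = 25.945 m/s.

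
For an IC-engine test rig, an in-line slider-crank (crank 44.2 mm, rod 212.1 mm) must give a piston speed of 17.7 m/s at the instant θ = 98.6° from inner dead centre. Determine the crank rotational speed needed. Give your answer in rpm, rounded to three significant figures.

3990

For an in-line slider-crank, |v_piston| = rω|sinθ|·[1 + r cosθ/√(L² − r² sin²θ)].
With r = 0.0442 m, L = 0.2121 m, θ = 98.6°: the bracketed kinematic factor |dx/dθ| = 0.042311 m.
ω = v/|dx/dθ| = 17.7/0.042311 = 418.33 rad/s.
N = 60ω/(2π) = 3994.7 rpm.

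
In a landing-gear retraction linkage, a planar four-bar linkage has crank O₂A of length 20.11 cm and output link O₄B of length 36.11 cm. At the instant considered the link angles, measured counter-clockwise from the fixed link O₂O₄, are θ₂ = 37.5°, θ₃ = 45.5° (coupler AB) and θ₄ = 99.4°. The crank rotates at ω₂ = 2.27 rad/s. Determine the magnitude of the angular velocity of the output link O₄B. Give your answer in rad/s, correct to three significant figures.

0.218

ω₂ = 2.27 rad/s
Differentiating the loop-closure r₂e^{iθ₂}+r₃e^{iθ₃}=r₁+r₄e^{iθ₄} gives r₂ω₂e^{iθ₂}+r₃ω₃e^{iθ₃}=r₄ω₄e^{iθ₄}.
Eliminating the other unknown: ω₄ = r₂ω₂ sin(θ₂−θ₃) / [r₄ sin(θ₄−θ₃)].
Numerator sine = -0.13917; denominator sine = +0.80799.
Result = 0.2011·2.27·(-0.13917) / (0.3611·(+0.80799)) = -0.21775 rad/s; magnitude 0.21775 rad/s.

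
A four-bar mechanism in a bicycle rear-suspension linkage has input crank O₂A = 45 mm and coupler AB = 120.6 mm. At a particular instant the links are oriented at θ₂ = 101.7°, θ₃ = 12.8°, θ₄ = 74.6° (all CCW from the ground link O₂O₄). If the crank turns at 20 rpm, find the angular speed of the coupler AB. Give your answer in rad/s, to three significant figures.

ω₂ = 2.094 rad/s (from 20 rpm).
Differentiating the loop-closure r₂e^{iθ₂}+r₃e^{iθ₃}=r₁+r₄e^{iθ₄} gives r₂ω₂e^{iθ₂}+r₃ω₃e^{iθ₃}=r₄ω₄e^{iθ₄}.
Eliminating the other unknown: ω₃ = r₂ω₂ sin(θ₄−θ₂) / [r₃ sin(θ₃−θ₄)].
Numerator sine = -0.45554; denominator sine = -0.88130.
Result = 0.045·2.094·(-0.45554) / (0.1206·(-0.88130)) = +0.40395 rad/s; magnitude 0.40395 rad/s.

0.404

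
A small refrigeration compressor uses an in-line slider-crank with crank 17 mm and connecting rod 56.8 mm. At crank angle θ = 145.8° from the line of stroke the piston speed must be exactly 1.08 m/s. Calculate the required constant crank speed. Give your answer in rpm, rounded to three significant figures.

1440

For an in-line slider-crank, |v_piston| = rω|sinθ|·[1 + r cosθ/√(L² − r² sin²θ)].
With r = 0.017 m, L = 0.0568 m, θ = 145.8°: the bracketed kinematic factor |dx/dθ| = 0.0071559 m.
ω = v/|dx/dθ| = 1.08/0.0071559 = 150.93 rad/s.
N = 60ω/(2π) = 1441.2 rpm.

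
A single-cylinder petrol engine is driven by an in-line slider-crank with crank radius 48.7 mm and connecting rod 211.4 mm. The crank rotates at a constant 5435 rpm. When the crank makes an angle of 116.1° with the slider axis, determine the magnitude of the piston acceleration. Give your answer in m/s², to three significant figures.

ω = 2π·5435/60 = 569.2 rad/s
x(θ) = r cosθ + √(L² − r² sin²θ); with ω constant, a = ω²·d²x/dθ².
d²x/dθ² = −r cosθ − r²(cos2θ)/√u − r⁴ sin²2θ/(4u^{3/2}),  u = L² − r² sin²θ = 0.0427773 m².
Substituting r = 0.0487 m, L = 0.2114 m, θ = 116.1°: d²x/dθ² = +0.028354 m.
a = ω²·d²x/dθ² = (569.2)²·(+0.028354) = +9184.8 m/s²;  |a| = 9184.8 m/s².

9180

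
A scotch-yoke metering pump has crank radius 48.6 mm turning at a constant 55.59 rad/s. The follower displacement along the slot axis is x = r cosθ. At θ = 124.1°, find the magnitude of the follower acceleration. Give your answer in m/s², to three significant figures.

ω = 55.59 rad/s
x = r cosθ ⇒ ẍ = −rω² cosθ (ω constant).
|a| = rω²|cosθ| = 0.0486·(55.59)²·|cos 124.1°| = 84.2 m/s².

84.2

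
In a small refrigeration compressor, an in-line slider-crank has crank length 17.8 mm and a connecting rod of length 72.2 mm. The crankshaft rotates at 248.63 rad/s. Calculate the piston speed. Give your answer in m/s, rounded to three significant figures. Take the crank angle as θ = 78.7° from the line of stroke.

ω = 248.6 rad/s
For an in-line slider-crank, x = r cosθ + √(L² − r² sin²θ), so v = −rω sinθ·[1 + r cosθ/√(L² − r² sin²θ)].
With r = 0.0178 m, L = 0.0722 m, θ = 78.7°: √(L² − r² sin²θ) = 0.070058 m.
v = −0.0178·248.6·0.98061·[1 + 0.0178·0.19595/0.070058] = -4.5559 m/s.
|v| = 4.5559 m/s.

4.56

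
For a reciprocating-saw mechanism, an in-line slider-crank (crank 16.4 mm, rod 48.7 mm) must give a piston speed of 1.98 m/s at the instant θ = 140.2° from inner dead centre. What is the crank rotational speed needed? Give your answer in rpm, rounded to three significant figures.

For an in-line slider-crank, |v_piston| = rω|sinθ|·[1 + r cosθ/√(L² − r² sin²θ)].
With r = 0.0164 m, L = 0.0487 m, θ = 140.2°: the bracketed kinematic factor |dx/dθ| = 0.0077164 m.
ω = v/|dx/dθ| = 1.98/0.0077164 = 256.6 rad/s.
N = 60ω/(2π) = 2450.3 rpm.

2450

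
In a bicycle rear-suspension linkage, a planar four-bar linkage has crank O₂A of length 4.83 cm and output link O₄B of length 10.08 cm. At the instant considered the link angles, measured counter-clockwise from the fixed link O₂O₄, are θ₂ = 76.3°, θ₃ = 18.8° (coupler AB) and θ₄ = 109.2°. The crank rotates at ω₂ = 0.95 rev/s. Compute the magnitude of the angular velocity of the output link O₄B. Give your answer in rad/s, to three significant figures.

2.41

ω₂ = 5.969 rad/s (from 0.95 rev/s).
Differentiating the loop-closure r₂e^{iθ₂}+r₃e^{iθ₃}=r₁+r₄e^{iθ₄} gives r₂ω₂e^{iθ₂}+r₃ω₃e^{iθ₃}=r₄ω₄e^{iθ₄}.
Eliminating the other unknown: ω₄ = r₂ω₂ sin(θ₂−θ₃) / [r₄ sin(θ₄−θ₃)].
Numerator sine = +0.84339; denominator sine = +0.99998.
Result = 0.0483·5.969·(+0.84339) / (0.1008·(+0.99998)) = +2.4123 rad/s; magnitude 2.4123 rad/s.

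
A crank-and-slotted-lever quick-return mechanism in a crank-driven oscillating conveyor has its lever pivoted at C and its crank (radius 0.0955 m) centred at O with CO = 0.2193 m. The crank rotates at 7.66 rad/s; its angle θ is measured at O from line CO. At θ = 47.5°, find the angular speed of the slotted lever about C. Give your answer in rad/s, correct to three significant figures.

ω = 7.66 rad/s
Crank pin A relative to C: A = (d + r cosθ, r sinθ); lever angle φ = atan2(r sinθ, d + r cosθ).
Differentiating tanφ: φ̇ = rω(d cosθ + r)/(d² + r² + 2dr cosθ).
d² + r² + 2dr cosθ = |CA|² = 0.0855107 m²;  d cosθ + r = +0.24366 m.
|ω_lever| = |0.0955·7.66·+0.24366| / 0.0855107 = 2.0844 rad/s.

2.08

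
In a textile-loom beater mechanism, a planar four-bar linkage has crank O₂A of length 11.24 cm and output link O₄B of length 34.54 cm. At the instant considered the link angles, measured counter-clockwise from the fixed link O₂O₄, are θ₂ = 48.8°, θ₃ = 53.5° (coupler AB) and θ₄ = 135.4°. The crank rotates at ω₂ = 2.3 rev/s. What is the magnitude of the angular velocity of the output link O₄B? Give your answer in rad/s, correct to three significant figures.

0.389

ω₂ = 14.45 rad/s (from 2.3 rev/s).
Differentiating the loop-closure r₂e^{iθ₂}+r₃e^{iθ₃}=r₁+r₄e^{iθ₄} gives r₂ω₂e^{iθ₂}+r₃ω₃e^{iθ₃}=r₄ω₄e^{iθ₄}.
Eliminating the other unknown: ω₄ = r₂ω₂ sin(θ₂−θ₃) / [r₄ sin(θ₄−θ₃)].
Numerator sine = -0.08194; denominator sine = +0.99002.
Result = 0.1124·14.45·(-0.08194) / (0.3454·(+0.99002)) = -0.38922 rad/s; magnitude 0.38922 rad/s.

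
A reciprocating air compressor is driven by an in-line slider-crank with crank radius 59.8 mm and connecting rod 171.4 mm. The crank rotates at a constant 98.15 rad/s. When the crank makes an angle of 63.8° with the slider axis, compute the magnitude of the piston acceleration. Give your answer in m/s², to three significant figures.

130

ω = 98.15 rad/s
x(θ) = r cosθ + √(L² − r² sin²θ); with ω constant, a = ω²·d²x/dθ².
d²x/dθ² = −r cosθ − r²(cos2θ)/√u − r⁴ sin²2θ/(4u^{3/2}),  u = L² − r² sin²θ = 0.026499 m².
Substituting r = 0.0598 m, L = 0.1714 m, θ = 63.8°: d²x/dθ² = -0.013464 m.
a = ω²·d²x/dθ² = (98.15)²·(-0.013464) = -129.7 m/s²;  |a| = 129.7 m/s².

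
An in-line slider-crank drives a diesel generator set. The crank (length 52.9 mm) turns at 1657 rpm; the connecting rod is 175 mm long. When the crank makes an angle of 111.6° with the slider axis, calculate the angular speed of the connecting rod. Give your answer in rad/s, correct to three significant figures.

20.1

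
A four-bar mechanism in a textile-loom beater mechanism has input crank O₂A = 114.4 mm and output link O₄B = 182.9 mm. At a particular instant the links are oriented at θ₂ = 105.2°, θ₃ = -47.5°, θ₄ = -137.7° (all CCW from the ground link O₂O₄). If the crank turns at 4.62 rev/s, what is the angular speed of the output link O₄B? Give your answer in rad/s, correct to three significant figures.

ω₂ = 29.03 rad/s (from 4.62 rev/s).
Differentiating the loop-closure r₂e^{iθ₂}+r₃e^{iθ₃}=r₁+r₄e^{iθ₄} gives r₂ω₂e^{iθ₂}+r₃ω₃e^{iθ₃}=r₄ω₄e^{iθ₄}.
Eliminating the other unknown: ω₄ = r₂ω₂ sin(θ₂−θ₃) / [r₄ sin(θ₄−θ₃)].
Numerator sine = +0.45865; denominator sine = -0.99999.
Result = 0.1144·29.03·(+0.45865) / (0.1829·(-0.99999)) = -8.3276 rad/s; magnitude 8.3276 rad/s.

8.33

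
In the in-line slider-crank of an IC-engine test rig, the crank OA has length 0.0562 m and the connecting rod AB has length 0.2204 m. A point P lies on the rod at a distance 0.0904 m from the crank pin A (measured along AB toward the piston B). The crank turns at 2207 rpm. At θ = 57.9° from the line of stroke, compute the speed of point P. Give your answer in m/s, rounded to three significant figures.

12.3

ω = 231.1 rad/s.  Crank-pin speed |V_A| = rω = 12.989 m/s, perpendicular to OA.
Rod angle: sinφ = −(r/L) sinθ ⇒ φ = -12.475°; ω_rod = −rω cosθ/√(L²−r²sin²θ) = -32.074 rad/s.
V_P = V_A + ω_rod × AP, with AP = 0.0904 m along the rod.
Components: V_Px = −rω sinθ − a·ω_rod·sinφ = -11.629 m/s;  V_Py = rω cosθ + a·ω_rod·cosφ = +4.0712 m/s.
|V_P| = √(V_Px² + V_Py²) = 12.321 m/s.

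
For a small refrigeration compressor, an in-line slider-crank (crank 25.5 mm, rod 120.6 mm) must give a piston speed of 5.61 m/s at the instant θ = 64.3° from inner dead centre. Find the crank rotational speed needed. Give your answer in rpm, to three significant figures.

For an in-line slider-crank, |v_piston| = rω|sinθ|·[1 + r cosθ/√(L² − r² sin²θ)].
With r = 0.0255 m, L = 0.1206 m, θ = 64.3°: the bracketed kinematic factor |dx/dθ| = 0.025124 m.
ω = v/|dx/dθ| = 5.61/0.025124 = 223.3 rad/s.
N = 60ω/(2π) = 2132.3 rpm.

2130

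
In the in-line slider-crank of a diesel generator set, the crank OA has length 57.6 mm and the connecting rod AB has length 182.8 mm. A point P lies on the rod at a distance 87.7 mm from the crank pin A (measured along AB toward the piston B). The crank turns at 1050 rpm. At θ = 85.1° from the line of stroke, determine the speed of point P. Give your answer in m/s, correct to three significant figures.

ω = 110 rad/s.  Crank-pin speed |V_A| = rω = 6.3335 m/s, perpendicular to OA.
Rod angle: sinφ = −(r/L) sinθ ⇒ φ = -18.297°; ω_rod = −rω cosθ/√(L²−r²sin²θ) = -3.117 rad/s.
V_P = V_A + ω_rod × AP, with AP = 0.0877 m along the rod.
Components: V_Px = −rω sinθ − a·ω_rod·sinφ = -6.3961 m/s;  V_Py = rω cosθ + a·ω_rod·cosφ = +0.28144 m/s.
|V_P| = √(V_Px² + V_Py²) = 6.4023 m/s.

6.40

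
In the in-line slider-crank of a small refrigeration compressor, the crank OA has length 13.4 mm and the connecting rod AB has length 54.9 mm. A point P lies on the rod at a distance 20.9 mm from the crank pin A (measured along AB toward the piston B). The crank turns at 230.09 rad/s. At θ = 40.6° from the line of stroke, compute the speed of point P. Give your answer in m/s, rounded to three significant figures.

2.59

ω = 230.1 rad/s.  Crank-pin speed |V_A| = rω = 3.0832 m/s, perpendicular to OA.
Rod angle: sinφ = −(r/L) sinθ ⇒ φ = -9.140°; ω_rod = −rω cosθ/√(L²−r²sin²θ) = -43.189 rad/s.
V_P = V_A + ω_rod × AP, with AP = 0.0209 m along the rod.
Components: V_Px = −rω sinθ − a·ω_rod·sinφ = -2.1498 m/s;  V_Py = rω cosθ + a·ω_rod·cosφ = +1.4498 m/s.
|V_P| = √(V_Px² + V_Py²) = 2.593 m/s.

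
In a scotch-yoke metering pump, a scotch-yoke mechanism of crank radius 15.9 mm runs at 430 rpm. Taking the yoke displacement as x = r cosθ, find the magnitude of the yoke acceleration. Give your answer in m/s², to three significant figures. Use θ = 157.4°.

29.8

ω = 45.03 rad/s (from 430 rpm).
x = r cosθ ⇒ ẍ = −rω² cosθ (ω constant).
|a| = rω²|cosθ| = 0.0159·(45.03)²·|cos 157.4°| = 29.764 m/s².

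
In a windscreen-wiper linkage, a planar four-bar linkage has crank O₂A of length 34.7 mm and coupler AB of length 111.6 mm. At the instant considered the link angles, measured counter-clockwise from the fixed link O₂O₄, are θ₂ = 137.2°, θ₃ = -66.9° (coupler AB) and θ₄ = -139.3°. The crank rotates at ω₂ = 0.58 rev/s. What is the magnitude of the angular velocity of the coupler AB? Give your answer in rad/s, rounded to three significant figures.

1.18

ω₂ = 3.644 rad/s (from 0.58 rev/s).
Differentiating the loop-closure r₂e^{iθ₂}+r₃e^{iθ₃}=r₁+r₄e^{iθ₄} gives r₂ω₂e^{iθ₂}+r₃ω₃e^{iθ₃}=r₄ω₄e^{iθ₄}.
Eliminating the other unknown: ω₃ = r₂ω₂ sin(θ₄−θ₂) / [r₃ sin(θ₃−θ₄)].
Numerator sine = +0.99357; denominator sine = +0.95319.
Result = 0.0347·3.644·(+0.99357) / (0.1116·(+0.95319)) = +1.1811 rad/s; magnitude 1.1811 rad/s.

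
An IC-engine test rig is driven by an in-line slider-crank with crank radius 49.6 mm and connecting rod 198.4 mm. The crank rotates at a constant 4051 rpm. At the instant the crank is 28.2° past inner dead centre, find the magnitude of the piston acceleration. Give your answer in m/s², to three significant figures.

9130

ω = 2π·4051/60 = 424.2 rad/s
x(θ) = r cosθ + √(L² − r² sin²θ); with ω constant, a = ω²·d²x/dθ².
d²x/dθ² = −r cosθ − r²(cos2θ)/√u − r⁴ sin²2θ/(4u^{3/2}),  u = L² − r² sin²θ = 0.0388132 m².
Substituting r = 0.0496 m, L = 0.1984 m, θ = 28.2°: d²x/dθ² = -0.05076 m.
a = ω²·d²x/dθ² = (424.2)²·(-0.05076) = -9135 m/s²;  |a| = 9135 m/s².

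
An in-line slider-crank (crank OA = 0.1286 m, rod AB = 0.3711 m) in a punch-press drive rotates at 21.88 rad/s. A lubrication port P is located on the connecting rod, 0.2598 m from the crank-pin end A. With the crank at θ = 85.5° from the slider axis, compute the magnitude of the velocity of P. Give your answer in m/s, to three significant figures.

ω = 21.88 rad/s.  Crank-pin speed |V_A| = rω = 2.8138 m/s, perpendicular to OA.
Rod angle: sinφ = −(r/L) sinθ ⇒ φ = -20.210°; ω_rod = −rω cosθ/√(L²−r²sin²θ) = -0.63393 rad/s.
V_P = V_A + ω_rod × AP, with AP = 0.2598 m along the rod.
Components: V_Px = −rω sinθ − a·ω_rod·sinφ = -2.862 m/s;  V_Py = rω cosθ + a·ω_rod·cosφ = +0.066212 m/s.
|V_P| = √(V_Px² + V_Py²) = 2.8628 m/s.

2.86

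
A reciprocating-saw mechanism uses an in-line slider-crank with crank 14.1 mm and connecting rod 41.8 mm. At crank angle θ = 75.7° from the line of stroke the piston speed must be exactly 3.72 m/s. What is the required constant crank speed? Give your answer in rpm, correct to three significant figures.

2390

For an in-line slider-crank, |v_piston| = rω|sinθ|·[1 + r cosθ/√(L² − r² sin²θ)].
With r = 0.0141 m, L = 0.0418 m, θ = 75.7°: the bracketed kinematic factor |dx/dθ| = 0.014868 m.
ω = v/|dx/dθ| = 3.72/0.014868 = 250.21 rad/s.
N = 60ω/(2π) = 2389.3 rpm.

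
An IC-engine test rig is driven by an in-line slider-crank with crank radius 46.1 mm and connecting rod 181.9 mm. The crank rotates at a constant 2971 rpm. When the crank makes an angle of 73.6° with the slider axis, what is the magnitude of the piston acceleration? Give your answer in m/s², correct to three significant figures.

286

ω = 2π·2971/60 = 311.1 rad/s
x(θ) = r cosθ + √(L² − r² sin²θ); with ω constant, a = ω²·d²x/dθ².
d²x/dθ² = −r cosθ − r²(cos2θ)/√u − r⁴ sin²2θ/(4u^{3/2}),  u = L² − r² sin²θ = 0.0311318 m².
Substituting r = 0.0461 m, L = 0.1819 m, θ = 73.6°: d²x/dθ² = -0.0029518 m.
a = ω²·d²x/dθ² = (311.1)²·(-0.0029518) = -285.73 m/s²;  |a| = 285.73 m/s².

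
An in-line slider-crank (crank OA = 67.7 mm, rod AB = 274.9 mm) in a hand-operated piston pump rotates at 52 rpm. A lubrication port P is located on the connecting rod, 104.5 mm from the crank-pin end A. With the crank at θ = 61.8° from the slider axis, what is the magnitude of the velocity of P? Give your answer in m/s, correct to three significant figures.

ω = 5.445 rad/s.  Crank-pin speed |V_A| = rω = 0.36866 m/s, perpendicular to OA.
Rod angle: sinφ = −(r/L) sinθ ⇒ φ = -12.535°; ω_rod = −rω cosθ/√(L²−r²sin²θ) = -0.64919 rad/s.
V_P = V_A + ω_rod × AP, with AP = 0.1045 m along the rod.
Components: V_Px = −rω sinθ − a·ω_rod·sinφ = -0.33962 m/s;  V_Py = rω cosθ + a·ω_rod·cosφ = +0.10799 m/s.
|V_P| = √(V_Px² + V_Py²) = 0.35638 m/s.

0.356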